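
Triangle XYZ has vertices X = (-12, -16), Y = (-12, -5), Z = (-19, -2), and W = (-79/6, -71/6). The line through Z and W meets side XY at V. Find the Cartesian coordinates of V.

(-12, -69/5)

Barycentric coordinates of W with respect to XYZ: (2/3, 1/6, 1/6).
On side XY the Z-coordinate is zero; dropping W's Z-weight 1/6 and renormalizing the remaining 2/3 : 1/6 gives weights 4/5, 1/5 on X, Y.
V = (4/5)·(-12, -16) + (1/5)·(-12, -5) = (-12, -69/5).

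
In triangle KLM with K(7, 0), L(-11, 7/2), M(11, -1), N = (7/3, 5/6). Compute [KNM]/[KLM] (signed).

[KLM] = ½·(7·(7/2−(-1)) + (-11)·(-1−0) + 11·(0−(7/2))) = ½·(63/2 + 11 − 77/2) = 2.
[KNM] = ½·(7·(5/6−(-1)) + (7/3)·(-1−0) + 11·(0−(5/6))) = ½·(77/6 − 7/3 − 55/6) = 2/3, so the ratio is (2/3)/2 = 1/3.

1/3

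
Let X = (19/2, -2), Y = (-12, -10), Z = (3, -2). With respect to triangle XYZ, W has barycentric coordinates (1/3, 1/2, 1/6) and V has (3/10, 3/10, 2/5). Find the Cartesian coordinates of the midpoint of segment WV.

Barycentric coordinates of the midpoint are the average: (19/60, 2/5, 17/60).
Converting: (19/60)·X + (2/5)·Y + (17/60)·Z = (-113/120, -26/5).

(-113/120, -26/5)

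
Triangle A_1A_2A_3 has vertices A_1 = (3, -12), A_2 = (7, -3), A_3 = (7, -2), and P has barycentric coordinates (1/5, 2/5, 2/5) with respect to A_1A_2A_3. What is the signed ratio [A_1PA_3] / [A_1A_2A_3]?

2/5

The signed ratio [A_1PA_3]/[A_1A_2A_3] equals the barycentric coordinate of P at vertex A_2, which is 2/5.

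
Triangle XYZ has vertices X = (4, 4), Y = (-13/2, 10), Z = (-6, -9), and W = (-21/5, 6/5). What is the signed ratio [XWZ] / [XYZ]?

2/5

[XYZ] = ½·(4·(10−(-9)) + (-13/2)·(-9−4) + (-6)·(4−10)) = ½·(76 + 169/2 + 36) = 393/4.
[XWZ] = ½·(4·(6/5−(-9)) + (-21/5)·(-9−4) + (-6)·(4−(6/5))) = ½·(204/5 + 273/5 − 84/5) = 393/10, so the ratio is (393/10)/(393/4) = 2/5.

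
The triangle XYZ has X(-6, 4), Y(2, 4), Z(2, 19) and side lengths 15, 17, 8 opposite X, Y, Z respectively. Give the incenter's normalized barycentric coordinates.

(3/8, 17/40, 1/5)

The incenter has barycentric coordinates proportional to the opposite side lengths: (15 : 17 : 8).
Normalizing by 15+17+8 = 40 gives (3/8, 17/40, 1/5).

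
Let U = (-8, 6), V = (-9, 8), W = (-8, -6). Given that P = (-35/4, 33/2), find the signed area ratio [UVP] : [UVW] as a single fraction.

-3/4

[UVW] = ½·((-8)·(8−(-6)) + (-9)·(-6−6) + (-8)·(6−8)) = ½·(-112 + 108 + 16) = 6.
[UVP] = ½·((-8)·(8−(33/2)) + (-9)·(33/2−6) + (-35/4)·(6−8)) = ½·(68 − 189/2 + 35/2) = -9/2, so the ratio is (-9/2)/6 = -3/4.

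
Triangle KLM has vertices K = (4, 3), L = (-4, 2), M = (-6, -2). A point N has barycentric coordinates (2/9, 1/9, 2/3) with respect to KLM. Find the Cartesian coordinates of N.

N = (2/9)·K + (1/9)·L + (2/3)·M.
x-coordinate: (2/9)·4 + (1/9)·(-4) + (2/3)·(-6) = -32/9.
y-coordinate: (2/9)·3 + (1/9)·2 + (2/3)·(-2) = -4/9.

(-32/9, -4/9)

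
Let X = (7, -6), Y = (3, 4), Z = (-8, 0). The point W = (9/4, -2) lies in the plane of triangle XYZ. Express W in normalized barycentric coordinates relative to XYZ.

(1/2, 1/4, 1/4)

Signed area of the reference triangle: [XYZ] = ½·(7·(4−0) + 3·(0−(-6)) + (-8)·(-6−4)) = ½·(28 + 18 + 80) = 63.
[WYZ] = ½·((9/4)·(4−0) + 3·(0−(-2)) + (-8)·(-2−4)) = ½·(9 + 6 + 48) = 63/2, so the X-coordinate is (63/2)/63 = 1/2.
[XWZ] = ½·(7·(-2−0) + (9/4)·(0−(-6)) + (-8)·(-6−(-2))) = ½·(-14 + 27/2 + 32) = 63/4, so the Y-coordinate is 1/4.
[XYW] = ½·(7·(4−(-2)) + 3·(-2−(-6)) + (9/4)·(-6−4)) = ½·(42 + 12 − 45/2) = 63/4, so the Z-coordinate is 1/4.
Check: 1/2 + 1/4 + 1/4 = 1.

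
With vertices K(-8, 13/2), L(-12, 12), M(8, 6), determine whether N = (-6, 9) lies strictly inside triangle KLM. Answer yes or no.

Barycentric coordinates of N: (12/43, 41/86, 21/86).
The three coordinates are positive, positive, positive; a point is interior exactly when all three are positive.

yes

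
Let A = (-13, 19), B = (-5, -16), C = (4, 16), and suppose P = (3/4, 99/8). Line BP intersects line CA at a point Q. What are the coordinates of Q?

(11/7, 115/7)

Barycentric coordinates of P with respect to ABC: (1/8, 1/8, 3/4).
On side CA the B-coordinate is zero; dropping P's B-weight 1/8 and renormalizing the remaining 3/4 : 1/8 gives weights 6/7, 1/7 on C, A.
Q = (6/7)·(4, 16) + (1/7)·(-13, 19) = (11/7, 115/7).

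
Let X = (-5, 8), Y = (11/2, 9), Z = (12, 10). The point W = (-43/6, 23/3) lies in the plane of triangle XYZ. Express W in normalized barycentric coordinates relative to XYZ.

Signed area of the reference triangle: [XYZ] = ½·((-5)·(9−10) + (11/2)·(10−8) + 12·(8−9)) = ½·(5 + 11 − 12) = 2.
[WYZ] = ½·((-43/6)·(9−10) + (11/2)·(10−(23/3)) + 12·(23/3−9)) = ½·(43/6 + 77/6 − 16) = 2, so the X-coordinate is 2/2 = 1.
[XWZ] = ½·((-5)·(23/3−10) + (-43/6)·(10−8) + 12·(8−(23/3))) = ½·(35/3 − 43/3 + 4) = 2/3, so the Y-coordinate is 1/3.
[XYW] = ½·((-5)·(9−(23/3)) + (11/2)·(23/3−8) + (-43/6)·(8−9)) = ½·(-20/3 − 11/6 + 43/6) = -2/3, so the Z-coordinate is -1/3.
Check: 1 + 1/3 − 1/3 = 1.

(1, 1/3, -1/3)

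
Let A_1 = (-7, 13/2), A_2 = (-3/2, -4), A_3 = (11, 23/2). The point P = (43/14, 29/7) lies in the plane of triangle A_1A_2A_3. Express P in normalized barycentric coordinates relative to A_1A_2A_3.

Signed area of the reference triangle: [A_1A_2A_3] = ½·((-7)·(-4−(23/2)) + (-3/2)·(23/2−(13/2)) + 11·(13/2−(-4))) = ½·(217/2 − 15/2 + 231/2) = 433/4.
[PA_2A_3] = ½·((43/14)·(-4−(23/2)) + (-3/2)·(23/2−(29/7)) + 11·(29/7−(-4))) = ½·(-1333/28 − 309/28 + 627/7) = 433/28, so the A_1-coordinate is (433/28)/(433/4) = 1/7.
[A_1PA_3] = ½·((-7)·(29/7−(23/2)) + (43/14)·(23/2−(13/2)) + 11·(13/2−(29/7))) = ½·(103/2 + 215/14 + 363/14) = 1299/28, so the A_2-coordinate is 3/7.
[A_1A_2P] = ½·((-7)·(-4−(29/7)) + (-3/2)·(29/7−(13/2)) + (43/14)·(13/2−(-4))) = ½·(57 + 99/28 + 129/4) = 1299/28, so the A_3-coordinate is 3/7.
Check: 1/7 + 3/7 + 3/7 = 1.

(1/7, 3/7, 3/7)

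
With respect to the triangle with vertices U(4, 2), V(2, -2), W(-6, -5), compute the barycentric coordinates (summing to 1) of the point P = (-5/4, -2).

Signed area of the reference triangle: [UVW] = ½·(4·(-2−(-5)) + 2·(-5−2) + (-6)·(2−(-2))) = ½·(12 − 14 − 24) = -13.
[PVW] = ½·((-5/4)·(-2−(-5)) + 2·(-5−(-2)) + (-6)·(-2−(-2))) = ½·(-15/4 − 6 + 0) = -39/8, so the U-coordinate is (-39/8)/(-13) = 3/8.
[UPW] = ½·(4·(-2−(-5)) + (-5/4)·(-5−2) + (-6)·(2−(-2))) = ½·(12 + 35/4 − 24) = -13/8, so the V-coordinate is 1/8.
[UVP] = ½·(4·(-2−(-2)) + 2·(-2−2) + (-5/4)·(2−(-2))) = ½·(0 − 8 − 5) = -13/2, so the W-coordinate is 1/2.

(3/8, 1/8, 1/2)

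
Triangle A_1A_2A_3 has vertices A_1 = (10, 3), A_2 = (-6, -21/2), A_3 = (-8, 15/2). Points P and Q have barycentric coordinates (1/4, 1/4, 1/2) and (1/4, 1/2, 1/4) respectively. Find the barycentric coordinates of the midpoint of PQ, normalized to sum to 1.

Since both coordinate triples sum to 1, the midpoint's barycentrics are the componentwise average.
(1/4+1/4)/2 = 1/4; similarly 3/8 and 3/8.

(1/4, 3/8, 3/8)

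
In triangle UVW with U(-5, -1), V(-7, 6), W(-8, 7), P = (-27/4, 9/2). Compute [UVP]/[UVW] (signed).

1/4

[UVW] = ½·((-5)·(6−7) + (-7)·(7−(-1)) + (-8)·(-1−6)) = ½·(5 − 56 + 56) = 5/2.
[UVP] = ½·((-5)·(6−(9/2)) + (-7)·(9/2−(-1)) + (-27/4)·(-1−6)) = ½·(-15/2 − 77/2 + 189/4) = 5/8, so the ratio is (5/8)/(5/2) = 1/4.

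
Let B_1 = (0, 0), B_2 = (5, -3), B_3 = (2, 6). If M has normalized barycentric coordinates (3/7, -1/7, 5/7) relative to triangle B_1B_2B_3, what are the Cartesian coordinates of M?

(5/7, 33/7)

M = (3/7)·B_1 + (-1/7)·B_2 + (5/7)·B_3.
x-coordinate: (3/7)·0 + (-1/7)·5 + (5/7)·2 = 5/7.
y-coordinate: (3/7)·0 + (-1/7)·(-3) + (5/7)·6 = 33/7.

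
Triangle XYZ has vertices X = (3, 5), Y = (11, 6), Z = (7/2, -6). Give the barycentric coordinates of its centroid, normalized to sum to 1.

The centroid is the average of the vertices, so each weight is 1/3.

(1/3, 1/3, 1/3)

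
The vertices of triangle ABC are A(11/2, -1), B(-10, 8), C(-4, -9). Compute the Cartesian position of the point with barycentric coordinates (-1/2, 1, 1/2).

P = (-1/2)·A + 1·B + (1/2)·C.
x-coordinate: (-1/2)·(11/2) + 1·(-10) + (1/2)·(-4) = -59/4.
y-coordinate: (-1/2)·(-1) + 1·8 + (1/2)·(-9) = 4.

(-59/4, 4)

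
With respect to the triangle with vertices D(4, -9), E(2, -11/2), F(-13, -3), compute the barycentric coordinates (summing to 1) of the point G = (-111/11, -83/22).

(1/11, 1/11, 9/11)

Signed area of the reference triangle: [DEF] = ½·(4·(-11/2−(-3)) + 2·(-3−(-9)) + (-13)·(-9−(-11/2))) = ½·(-10 + 12 + 91/2) = 95/4.
[GEF] = ½·((-111/11)·(-11/2−(-3)) + 2·(-3−(-83/22)) + (-13)·(-83/22−(-11/2))) = ½·(555/22 + 17/11 − 247/11) = 95/44, so the D-coordinate is (95/44)/(95/4) = 1/11.
[DGF] = ½·(4·(-83/22−(-3)) + (-111/11)·(-3−(-9)) + (-13)·(-9−(-83/22))) = ½·(-34/11 − 666/11 + 1495/22) = 95/44, so the E-coordinate is 1/11.
[DEG] = ½·(4·(-11/2−(-83/22)) + 2·(-83/22−(-9)) + (-111/11)·(-9−(-11/2))) = ½·(-76/11 + 115/11 + 777/22) = 855/44, so the F-coordinate is 9/11.
Check: 1/11 + 1/11 + 9/11 = 1.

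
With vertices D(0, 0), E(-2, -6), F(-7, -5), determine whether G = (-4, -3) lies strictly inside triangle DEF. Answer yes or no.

yes

Barycentric coordinates of G: (13/32, 1/32, 9/16).
The three coordinates are positive, positive, positive; a point is interior exactly when all three are positive.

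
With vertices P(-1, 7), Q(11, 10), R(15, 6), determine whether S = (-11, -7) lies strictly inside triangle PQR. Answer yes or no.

Barycentric coordinates of S: (13/5, -39/10, 23/10).
The three coordinates are positive, negative, positive; a point is interior exactly when all three are positive.

no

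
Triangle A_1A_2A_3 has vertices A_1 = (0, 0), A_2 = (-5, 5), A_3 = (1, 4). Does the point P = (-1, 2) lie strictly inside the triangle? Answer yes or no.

yes

Barycentric coordinates of P: (14/25, 6/25, 1/5).
The three coordinates are positive, positive, positive; a point is interior exactly when all three are positive.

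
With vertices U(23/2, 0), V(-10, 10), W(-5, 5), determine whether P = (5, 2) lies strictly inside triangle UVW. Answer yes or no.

Barycentric coordinates of P: (14/23, 1/115, 44/115).
The three coordinates are positive, positive, positive; a point is interior exactly when all three are positive.

yes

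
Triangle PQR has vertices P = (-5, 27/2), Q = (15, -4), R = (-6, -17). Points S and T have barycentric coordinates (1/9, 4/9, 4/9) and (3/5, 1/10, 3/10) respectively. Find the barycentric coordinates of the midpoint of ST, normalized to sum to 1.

Since both coordinate triples sum to 1, the midpoint's barycentrics are the componentwise average.
(1/9+3/5)/2 = 16/45; similarly 49/180 and 67/180.

(16/45, 49/180, 67/180)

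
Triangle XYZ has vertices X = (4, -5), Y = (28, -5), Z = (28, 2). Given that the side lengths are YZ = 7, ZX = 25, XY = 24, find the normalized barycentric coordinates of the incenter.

The incenter has barycentric coordinates proportional to the opposite side lengths: (7 : 25 : 24).
Normalizing by 7+25+24 = 56 gives (1/8, 25/56, 3/7).

(1/8, 25/56, 3/7)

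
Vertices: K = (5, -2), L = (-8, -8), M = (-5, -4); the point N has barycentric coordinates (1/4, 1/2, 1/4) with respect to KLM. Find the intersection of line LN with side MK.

Line LN meets MK where the L-coordinate vanishes; zeroing N's L-weight and renormalizing leaves M, K-weights 1/4 : 1/4 → (1/2, 1/2).
So J = (1/2)·M + (1/2)·K = (0, -3).

(0, -3)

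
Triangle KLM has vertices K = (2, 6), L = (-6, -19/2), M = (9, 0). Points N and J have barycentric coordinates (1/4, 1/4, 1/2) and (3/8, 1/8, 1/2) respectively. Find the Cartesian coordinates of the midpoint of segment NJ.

(4, 3/32)

Barycentric coordinates of the midpoint are the average: (5/16, 3/16, 1/2).
Converting: (5/16)·K + (3/16)·L + (1/2)·M = (4, 3/32).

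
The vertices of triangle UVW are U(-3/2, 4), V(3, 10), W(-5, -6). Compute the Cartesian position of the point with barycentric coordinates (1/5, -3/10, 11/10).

(-67/10, -44/5)

P = (1/5)·U + (-3/10)·V + (11/10)·W.
x-coordinate: (1/5)·(-3/2) + (-3/10)·3 + (11/10)·(-5) = -67/10.
y-coordinate: (1/5)·4 + (-3/10)·10 + (11/10)·(-6) = -44/5.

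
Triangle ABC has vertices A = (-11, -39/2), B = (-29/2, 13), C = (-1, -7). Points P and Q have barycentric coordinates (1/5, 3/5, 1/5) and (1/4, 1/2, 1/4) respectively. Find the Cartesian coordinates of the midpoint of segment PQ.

Barycentric coordinates of the midpoint are the average: (9/40, 11/20, 9/40).
Converting: (9/40)·A + (11/20)·B + (9/40)·C = (-427/40, 19/16).

(-427/40, 19/16)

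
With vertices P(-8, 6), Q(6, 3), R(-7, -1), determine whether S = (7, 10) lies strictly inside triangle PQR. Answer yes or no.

no

Barycentric coordinates of S: (87/95, 109/95, -101/95).
The three coordinates are positive, positive, negative; a point is interior exactly when all three are positive.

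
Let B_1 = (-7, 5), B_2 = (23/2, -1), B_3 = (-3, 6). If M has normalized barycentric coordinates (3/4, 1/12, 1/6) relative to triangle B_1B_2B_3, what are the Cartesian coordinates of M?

(-115/24, 14/3)

M = (3/4)·B_1 + (1/12)·B_2 + (1/6)·B_3.
x-coordinate: (3/4)·(-7) + (1/12)·(23/2) + (1/6)·(-3) = -115/24.
y-coordinate: (3/4)·5 + (1/12)·(-1) + (1/6)·6 = 14/3.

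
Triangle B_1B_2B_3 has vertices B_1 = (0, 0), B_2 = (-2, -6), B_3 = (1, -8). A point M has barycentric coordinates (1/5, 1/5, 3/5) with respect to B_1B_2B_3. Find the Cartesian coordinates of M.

(1/5, -6)

M = (1/5)·B_1 + (1/5)·B_2 + (3/5)·B_3.
x-coordinate: (1/5)·0 + (1/5)·(-2) + (3/5)·1 = 1/5.
y-coordinate: (1/5)·0 + (1/5)·(-6) + (3/5)·(-8) = -6.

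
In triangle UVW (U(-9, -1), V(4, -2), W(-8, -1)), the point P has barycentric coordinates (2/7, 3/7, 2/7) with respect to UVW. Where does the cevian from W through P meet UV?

(-6/5, -8/5)

Line WP meets UV where the W-coordinate vanishes; zeroing P's W-weight and renormalizing leaves U, V-weights 2/7 : 3/7 → (2/5, 3/5).
So Q = (2/5)·U + (3/5)·V = (-6/5, -8/5).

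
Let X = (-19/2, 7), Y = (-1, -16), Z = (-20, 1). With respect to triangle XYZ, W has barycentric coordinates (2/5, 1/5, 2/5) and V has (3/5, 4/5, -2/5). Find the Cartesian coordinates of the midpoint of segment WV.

(-21/4, -9/2)

Barycentric coordinates of the midpoint are the average: (1/2, 1/2, 0).
Converting: (1/2)·X + (1/2)·Y + 0·Z = (-21/4, -9/2).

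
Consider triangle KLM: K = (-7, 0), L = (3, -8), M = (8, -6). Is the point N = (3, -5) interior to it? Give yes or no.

yes

Barycentric coordinates of N: (1/4, 1/4, 1/2).
The three coordinates are positive, positive, positive; a point is interior exactly when all three are positive.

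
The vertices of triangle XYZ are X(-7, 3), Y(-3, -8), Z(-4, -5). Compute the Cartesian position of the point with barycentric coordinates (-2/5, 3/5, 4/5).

(-11/5, -10)

W = (-2/5)·X + (3/5)·Y + (4/5)·Z.
x-coordinate: (-2/5)·(-7) + (3/5)·(-3) + (4/5)·(-4) = -11/5.
y-coordinate: (-2/5)·3 + (3/5)·(-8) + (4/5)·(-5) = -10.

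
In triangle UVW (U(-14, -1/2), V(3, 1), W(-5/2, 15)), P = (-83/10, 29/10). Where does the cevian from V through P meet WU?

(-89/8, 27/8)

Barycentric coordinates of P with respect to UVW: (3/5, 1/5, 1/5).
On side WU the V-coordinate is zero; dropping P's V-weight 1/5 and renormalizing the remaining 1/5 : 3/5 gives weights 1/4, 3/4 on W, U.
Q = (1/4)·(-5/2, 15) + (3/4)·(-14, -1/2) = (-89/8, 27/8).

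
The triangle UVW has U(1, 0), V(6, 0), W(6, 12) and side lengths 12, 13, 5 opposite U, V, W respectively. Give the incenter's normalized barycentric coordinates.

(2/5, 13/30, 1/6)

The incenter has barycentric coordinates proportional to the opposite side lengths: (12 : 13 : 5).
Normalizing by 12+13+5 = 30 gives (2/5, 13/30, 1/6).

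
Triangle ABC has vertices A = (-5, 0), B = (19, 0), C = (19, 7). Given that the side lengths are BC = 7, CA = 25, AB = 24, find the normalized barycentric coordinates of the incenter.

(1/8, 25/56, 3/7)

The incenter has barycentric coordinates proportional to the opposite side lengths: (7 : 25 : 24).
Normalizing by 7+25+24 = 56 gives (1/8, 25/56, 3/7).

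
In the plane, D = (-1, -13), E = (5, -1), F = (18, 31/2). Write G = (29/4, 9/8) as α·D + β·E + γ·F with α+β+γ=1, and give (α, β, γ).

Signed area of the reference triangle: [DEF] = ½·((-1)·(-1−(31/2)) + 5·(31/2−(-13)) + 18·(-13−(-1))) = ½·(33/2 + 285/2 − 216) = -57/2.
[GEF] = ½·((29/4)·(-1−(31/2)) + 5·(31/2−(9/8)) + 18·(9/8−(-1))) = ½·(-957/8 + 575/8 + 153/4) = -19/4, so the D-coordinate is (-19/4)/(-57/2) = 1/6.
[DGF] = ½·((-1)·(9/8−(31/2)) + (29/4)·(31/2−(-13)) + 18·(-13−(9/8))) = ½·(115/8 + 1653/8 − 1017/4) = -133/8, so the E-coordinate is 7/12.
[DEG] = ½·((-1)·(-1−(9/8)) + 5·(9/8−(-13)) + (29/4)·(-13−(-1))) = ½·(17/8 + 565/8 − 87) = -57/8, so the F-coordinate is 1/4.
Check: 1/6 + 7/12 + 1/4 = 1.

(1/6, 7/12, 1/4)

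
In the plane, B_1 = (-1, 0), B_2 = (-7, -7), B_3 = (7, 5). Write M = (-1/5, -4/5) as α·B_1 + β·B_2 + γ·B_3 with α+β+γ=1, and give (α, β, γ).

Signed area of the reference triangle: [B_1B_2B_3] = ½·((-1)·(-7−5) + (-7)·(5−0) + 7·(0−(-7))) = ½·(12 − 35 + 49) = 13.
[MB_2B_3] = ½·((-1/5)·(-7−5) + (-7)·(5−(-4/5)) + 7·(-4/5−(-7))) = ½·(12/5 − 203/5 + 217/5) = 13/5, so the B_1-coordinate is (13/5)/13 = 1/5.
[B_1MB_3] = ½·((-1)·(-4/5−5) + (-1/5)·(5−0) + 7·(0−(-4/5))) = ½·(29/5 − 1 + 28/5) = 26/5, so the B_2-coordinate is 2/5.
[B_1B_2M] = ½·((-1)·(-7−(-4/5)) + (-7)·(-4/5−0) + (-1/5)·(0−(-7))) = ½·(31/5 + 28/5 − 7/5) = 26/5, so the B_3-coordinate is 2/5.
Check: 1/5 + 2/5 + 2/5 = 1.

(1/5, 2/5, 2/5)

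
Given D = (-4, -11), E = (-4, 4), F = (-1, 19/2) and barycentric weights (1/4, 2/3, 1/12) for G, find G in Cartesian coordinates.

(-15/4, 17/24)

G = (1/4)·D + (2/3)·E + (1/12)·F.
x-coordinate: (1/4)·(-4) + (2/3)·(-4) + (1/12)·(-1) = -15/4.
y-coordinate: (1/4)·(-11) + (2/3)·4 + (1/12)·(19/2) = 17/24.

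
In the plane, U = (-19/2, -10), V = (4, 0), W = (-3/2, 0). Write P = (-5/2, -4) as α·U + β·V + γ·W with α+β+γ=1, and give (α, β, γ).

Signed area of the reference triangle: [UVW] = ½·((-19/2)·(0−0) + 4·(0−(-10)) + (-3/2)·(-10−0)) = ½·(0 + 40 + 15) = 55/2.
[PVW] = ½·((-5/2)·(0−0) + 4·(0−(-4)) + (-3/2)·(-4−0)) = ½·(0 + 16 + 6) = 11, so the U-coordinate is 11/(55/2) = 2/5.
[UPW] = ½·((-19/2)·(-4−0) + (-5/2)·(0−(-10)) + (-3/2)·(-10−(-4))) = ½·(38 − 25 + 9) = 11, so the V-coordinate is 2/5.
[UVP] = ½·((-19/2)·(0−(-4)) + 4·(-4−(-10)) + (-5/2)·(-10−0)) = ½·(-38 + 24 + 25) = 11/2, so the W-coordinate is 1/5.
Check: 2/5 + 2/5 + 1/5 = 1.

(2/5, 2/5, 1/5)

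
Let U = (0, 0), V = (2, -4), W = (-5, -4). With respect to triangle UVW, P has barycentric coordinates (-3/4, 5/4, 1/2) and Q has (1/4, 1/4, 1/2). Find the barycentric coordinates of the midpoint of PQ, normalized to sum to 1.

Since both coordinate triples sum to 1, the midpoint's barycentrics are the componentwise average.
(-3/4+1/4)/2 = -1/4; similarly 3/4 and 1/2.

(-1/4, 3/4, 1/2)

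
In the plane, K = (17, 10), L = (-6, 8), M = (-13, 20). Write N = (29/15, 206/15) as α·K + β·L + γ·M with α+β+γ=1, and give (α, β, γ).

(7/15, 2/15, 2/5)

Signed area of the reference triangle: [KLM] = ½·(17·(8−20) + (-6)·(20−10) + (-13)·(10−8)) = ½·(-204 − 60 − 26) = -145.
[NLM] = ½·((29/15)·(8−20) + (-6)·(20−(206/15)) + (-13)·(206/15−8)) = ½·(-116/5 − 188/5 − 1118/15) = -203/3, so the K-coordinate is (-203/3)/(-145) = 7/15.
[KNM] = ½·(17·(206/15−20) + (29/15)·(20−10) + (-13)·(10−(206/15))) = ½·(-1598/15 + 58/3 + 728/15) = -58/3, so the L-coordinate is 2/15.
[KLN] = ½·(17·(8−(206/15)) + (-6)·(206/15−10) + (29/15)·(10−8)) = ½·(-1462/15 − 112/5 + 58/15) = -58, so the M-coordinate is 2/5.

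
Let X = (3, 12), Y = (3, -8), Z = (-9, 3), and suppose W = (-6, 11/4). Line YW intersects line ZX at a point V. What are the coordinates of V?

(-51/7, 30/7)

Barycentric coordinates of W with respect to XYZ: (1/8, 1/8, 3/4).
On side ZX the Y-coordinate is zero; dropping W's Y-weight 1/8 and renormalizing the remaining 3/4 : 1/8 gives weights 6/7, 1/7 on Z, X.
V = (6/7)·(-9, 3) + (1/7)·(3, 12) = (-51/7, 30/7).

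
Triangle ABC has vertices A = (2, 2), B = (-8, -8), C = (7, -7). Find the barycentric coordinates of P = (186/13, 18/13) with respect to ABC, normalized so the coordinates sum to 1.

(11/13, -10/13, 12/13)

Signed area of the reference triangle: [ABC] = ½·(2·(-8−(-7)) + (-8)·(-7−2) + 7·(2−(-8))) = ½·(-2 + 72 + 70) = 70.
[PBC] = ½·((186/13)·(-8−(-7)) + (-8)·(-7−(18/13)) + 7·(18/13−(-8))) = ½·(-186/13 + 872/13 + 854/13) = 770/13, so the A-coordinate is (770/13)/70 = 11/13.
[APC] = ½·(2·(18/13−(-7)) + (186/13)·(-7−2) + 7·(2−(18/13))) = ½·(218/13 − 1674/13 + 56/13) = -700/13, so the B-coordinate is -10/13.
[ABP] = ½·(2·(-8−(18/13)) + (-8)·(18/13−2) + (186/13)·(2−(-8))) = ½·(-244/13 + 64/13 + 1860/13) = 840/13, so the C-coordinate is 12/13.
Check: 11/13 − 10/13 + 12/13 = 1.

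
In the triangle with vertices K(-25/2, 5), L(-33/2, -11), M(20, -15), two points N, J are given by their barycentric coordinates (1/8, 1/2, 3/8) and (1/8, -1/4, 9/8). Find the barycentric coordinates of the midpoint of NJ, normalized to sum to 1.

(1/8, 1/8, 3/4)

Since both coordinate triples sum to 1, the midpoint's barycentrics are the componentwise average.
(1/8+1/8)/2 = 1/8; similarly 1/8 and 3/4.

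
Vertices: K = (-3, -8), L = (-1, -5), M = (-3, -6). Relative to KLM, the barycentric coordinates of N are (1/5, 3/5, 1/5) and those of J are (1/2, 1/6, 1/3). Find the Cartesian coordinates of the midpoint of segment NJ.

(-67/30, -379/60)

Barycentric coordinates of the midpoint are the average: (7/20, 23/60, 4/15).
Converting: (7/20)·K + (23/60)·L + (4/15)·M = (-67/30, -379/60).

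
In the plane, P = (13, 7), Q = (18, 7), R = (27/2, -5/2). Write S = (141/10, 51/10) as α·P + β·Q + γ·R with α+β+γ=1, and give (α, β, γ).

(3/5, 1/5, 1/5)

Signed area of the reference triangle: [PQR] = ½·(13·(7−(-5/2)) + 18·(-5/2−7) + (27/2)·(7−7)) = ½·(247/2 − 171 + 0) = -95/4.
[SQR] = ½·((141/10)·(7−(-5/2)) + 18·(-5/2−(51/10)) + (27/2)·(51/10−7)) = ½·(2679/20 − 684/5 − 513/20) = -57/4, so the P-coordinate is (-57/4)/(-95/4) = 3/5.
[PSR] = ½·(13·(51/10−(-5/2)) + (141/10)·(-5/2−7) + (27/2)·(7−(51/10))) = ½·(494/5 − 2679/20 + 513/20) = -19/4, so the Q-coordinate is 1/5.
[PQS] = ½·(13·(7−(51/10)) + 18·(51/10−7) + (141/10)·(7−7)) = ½·(247/10 − 171/5 + 0) = -19/4, so the R-coordinate is 1/5.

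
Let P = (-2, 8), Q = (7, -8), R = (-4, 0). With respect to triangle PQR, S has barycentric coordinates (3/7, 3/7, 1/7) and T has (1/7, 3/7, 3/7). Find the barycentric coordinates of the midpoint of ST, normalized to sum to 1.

(2/7, 3/7, 2/7)

Since both coordinate triples sum to 1, the midpoint's barycentrics are the componentwise average.
(3/7+1/7)/2 = 2/7; similarly 3/7 and 2/7.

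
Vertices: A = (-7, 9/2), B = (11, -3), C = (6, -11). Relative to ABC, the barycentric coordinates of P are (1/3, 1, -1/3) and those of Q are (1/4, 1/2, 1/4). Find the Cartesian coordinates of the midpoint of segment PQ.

Barycentric coordinates of the midpoint are the average: (7/24, 3/4, -1/24).
Converting: (7/24)·A + (3/4)·B + (-1/24)·C = (143/24, -23/48).

(143/24, -23/48)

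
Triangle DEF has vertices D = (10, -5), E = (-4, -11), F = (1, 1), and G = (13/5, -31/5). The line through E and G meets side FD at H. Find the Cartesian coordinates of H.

(7, -3)

Barycentric coordinates of G with respect to DEF: (2/5, 2/5, 1/5).
On side FD the E-coordinate is zero; dropping G's E-weight 2/5 and renormalizing the remaining 1/5 : 2/5 gives weights 1/3, 2/3 on F, D.
H = (1/3)·(1, 1) + (2/3)·(10, -5) = (7, -3).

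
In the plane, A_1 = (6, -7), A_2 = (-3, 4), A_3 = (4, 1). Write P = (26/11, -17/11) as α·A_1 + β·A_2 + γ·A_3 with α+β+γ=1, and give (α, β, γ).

Signed area of the reference triangle: [A_1A_2A_3] = ½·(6·(4−1) + (-3)·(1−(-7)) + 4·(-7−4)) = ½·(18 − 24 − 44) = -25.
[PA_2A_3] = ½·((26/11)·(4−1) + (-3)·(1−(-17/11)) + 4·(-17/11−4)) = ½·(78/11 − 84/11 − 244/11) = -125/11, so the A_1-coordinate is (-125/11)/(-25) = 5/11.
[A_1PA_3] = ½·(6·(-17/11−1) + (26/11)·(1−(-7)) + 4·(-7−(-17/11))) = ½·(-168/11 + 208/11 − 240/11) = -100/11, so the A_2-coordinate is 4/11.
[A_1A_2P] = ½·(6·(4−(-17/11)) + (-3)·(-17/11−(-7)) + (26/11)·(-7−4)) = ½·(366/11 − 180/11 − 26) = -50/11, so the A_3-coordinate is 2/11.

(5/11, 4/11, 2/11)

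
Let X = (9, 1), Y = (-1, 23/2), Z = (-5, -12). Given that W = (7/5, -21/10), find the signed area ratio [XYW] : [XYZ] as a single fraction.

2/5

[XYZ] = ½·(9·(23/2−(-12)) + (-1)·(-12−1) + (-5)·(1−(23/2))) = ½·(423/2 + 13 + 105/2) = 277/2.
[XYW] = ½·(9·(23/2−(-21/10)) + (-1)·(-21/10−1) + (7/5)·(1−(23/2))) = ½·(612/5 + 31/10 − 147/10) = 277/5, so the ratio is (277/5)/(277/2) = 2/5.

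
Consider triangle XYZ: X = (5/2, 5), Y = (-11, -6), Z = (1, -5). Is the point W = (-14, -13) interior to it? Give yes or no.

no

Barycentric coordinates of W: (-54/79, 92/79, 41/79).
The three coordinates are negative, positive, positive; a point is interior exactly when all three are positive.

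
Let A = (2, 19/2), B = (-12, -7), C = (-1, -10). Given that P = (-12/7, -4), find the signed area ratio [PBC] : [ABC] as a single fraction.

[ABC] = ½·(2·(-7−(-10)) + (-12)·(-10−(19/2)) + (-1)·(19/2−(-7))) = ½·(6 + 234 − 33/2) = 447/4.
[PBC] = ½·((-12/7)·(-7−(-10)) + (-12)·(-10−(-4)) + (-1)·(-4−(-7))) = ½·(-36/7 + 72 − 3) = 447/14, so the ratio is (447/14)/(447/4) = 2/7.

2/7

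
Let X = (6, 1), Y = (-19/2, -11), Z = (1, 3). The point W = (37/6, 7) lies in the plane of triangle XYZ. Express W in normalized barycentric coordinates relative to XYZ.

(1/3, -1/3, 1)

Signed area of the reference triangle: [XYZ] = ½·(6·(-11−3) + (-19/2)·(3−1) + 1·(1−(-11))) = ½·(-84 − 19 + 12) = -91/2.
[WYZ] = ½·((37/6)·(-11−3) + (-19/2)·(3−7) + 1·(7−(-11))) = ½·(-259/3 + 38 + 18) = -91/6, so the X-coordinate is (-91/6)/(-91/2) = 1/3.
[XWZ] = ½·(6·(7−3) + (37/6)·(3−1) + 1·(1−7)) = ½·(24 + 37/3 − 6) = 91/6, so the Y-coordinate is -1/3.
[XYW] = ½·(6·(-11−7) + (-19/2)·(7−1) + (37/6)·(1−(-11))) = ½·(-108 − 57 + 74) = -91/2, so the Z-coordinate is 1.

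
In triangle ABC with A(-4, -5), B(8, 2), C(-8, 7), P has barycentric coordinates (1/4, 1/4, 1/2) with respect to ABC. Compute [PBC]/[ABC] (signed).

1/4

The signed ratio [PBC]/[ABC] equals the barycentric coordinate of P at vertex A, which is 1/4.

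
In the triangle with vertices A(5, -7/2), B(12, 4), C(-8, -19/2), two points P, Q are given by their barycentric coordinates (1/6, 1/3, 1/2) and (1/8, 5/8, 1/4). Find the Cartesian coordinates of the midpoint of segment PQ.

Barycentric coordinates of the midpoint are the average: (7/48, 23/48, 3/8).
Converting: (7/48)·A + (23/48)·B + (3/8)·C = (167/48, -69/32).

(167/48, -69/32)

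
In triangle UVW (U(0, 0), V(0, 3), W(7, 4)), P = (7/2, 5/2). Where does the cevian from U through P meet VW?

Barycentric coordinates of P with respect to UVW: (1/3, 1/6, 1/2).
On side VW the U-coordinate is zero; dropping P's U-weight 1/3 and renormalizing the remaining 1/6 : 1/2 gives weights 1/4, 3/4 on V, W.
Q = (1/4)·(0, 3) + (3/4)·(7, 4) = (21/4, 15/4).

(21/4, 15/4)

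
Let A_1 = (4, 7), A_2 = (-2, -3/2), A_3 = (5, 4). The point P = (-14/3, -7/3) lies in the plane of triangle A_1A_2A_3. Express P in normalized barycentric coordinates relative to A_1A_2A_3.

Signed area of the reference triangle: [A_1A_2A_3] = ½·(4·(-3/2−4) + (-2)·(4−7) + 5·(7−(-3/2))) = ½·(-22 + 6 + 85/2) = 53/4.
[PA_2A_3] = ½·((-14/3)·(-3/2−4) + (-2)·(4−(-7/3)) + 5·(-7/3−(-3/2))) = ½·(77/3 − 38/3 − 25/6) = 53/12, so the A_1-coordinate is (53/12)/(53/4) = 1/3.
[A_1PA_3] = ½·(4·(-7/3−4) + (-14/3)·(4−7) + 5·(7−(-7/3))) = ½·(-76/3 + 14 + 140/3) = 53/3, so the A_2-coordinate is 4/3.
[A_1A_2P] = ½·(4·(-3/2−(-7/3)) + (-2)·(-7/3−7) + (-14/3)·(7−(-3/2))) = ½·(10/3 + 56/3 − 119/3) = -53/6, so the A_3-coordinate is -2/3.
Check: 1/3 + 4/3 − 2/3 = 1.

(1/3, 4/3, -2/3)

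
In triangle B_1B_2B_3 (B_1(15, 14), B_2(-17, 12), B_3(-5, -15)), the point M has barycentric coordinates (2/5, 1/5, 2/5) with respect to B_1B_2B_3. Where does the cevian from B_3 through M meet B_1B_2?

(13/3, 40/3)

Line B_3M meets B_1B_2 where the B_3-coordinate vanishes; zeroing M's B_3-weight and renormalizing leaves B_1, B_2-weights 2/5 : 1/5 → (2/3, 1/3).
So N = (2/3)·B_1 + (1/3)·B_2 = (13/3, 40/3).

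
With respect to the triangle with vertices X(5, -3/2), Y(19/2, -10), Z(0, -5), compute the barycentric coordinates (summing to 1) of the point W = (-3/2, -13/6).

Signed area of the reference triangle: [XYZ] = ½·(5·(-10−(-5)) + (19/2)·(-5−(-3/2)) + 0·(-3/2−(-10))) = ½·(-25 − 133/4 + 0) = -233/8.
[WYZ] = ½·((-3/2)·(-10−(-5)) + (19/2)·(-5−(-13/6)) + 0·(-13/6−(-10))) = ½·(15/2 − 323/12 + 0) = -233/24, so the X-coordinate is (-233/24)/(-233/8) = 1/3.
[XWZ] = ½·(5·(-13/6−(-5)) + (-3/2)·(-5−(-3/2)) + 0·(-3/2−(-13/6))) = ½·(85/6 + 21/4 + 0) = 233/24, so the Y-coordinate is -1/3.
[XYW] = ½·(5·(-10−(-13/6)) + (19/2)·(-13/6−(-3/2)) + (-3/2)·(-3/2−(-10))) = ½·(-235/6 − 19/3 − 51/4) = -233/8, so the Z-coordinate is 1.
Check: 1/3 − 1/3 + 1 = 1.

(1/3, -1/3, 1)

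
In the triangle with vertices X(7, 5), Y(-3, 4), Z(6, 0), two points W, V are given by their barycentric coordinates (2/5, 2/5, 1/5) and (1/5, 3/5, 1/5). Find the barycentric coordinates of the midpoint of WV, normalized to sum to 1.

(3/10, 1/2, 1/5)

Since both coordinate triples sum to 1, the midpoint's barycentrics are the componentwise average.
(2/5+1/5)/2 = 3/10; similarly 1/2 and 1/5.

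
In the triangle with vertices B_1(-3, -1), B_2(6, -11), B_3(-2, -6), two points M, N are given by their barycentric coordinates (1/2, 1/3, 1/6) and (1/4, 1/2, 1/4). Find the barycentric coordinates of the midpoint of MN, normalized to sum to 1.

(3/8, 5/12, 5/24)

Since both coordinate triples sum to 1, the midpoint's barycentrics are the componentwise average.
(1/2+1/4)/2 = 3/8; similarly 5/12 and 5/24.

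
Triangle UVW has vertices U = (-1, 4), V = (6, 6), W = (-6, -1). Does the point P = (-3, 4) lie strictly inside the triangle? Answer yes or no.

no

Barycentric coordinates of P: (39/25, -2/5, -4/25).
The three coordinates are positive, negative, negative; a point is interior exactly when all three are positive.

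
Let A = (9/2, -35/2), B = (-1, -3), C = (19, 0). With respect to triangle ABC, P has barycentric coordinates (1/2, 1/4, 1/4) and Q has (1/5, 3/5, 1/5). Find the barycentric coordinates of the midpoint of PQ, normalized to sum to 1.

(7/20, 17/40, 9/40)

Since both coordinate triples sum to 1, the midpoint's barycentrics are the componentwise average.
(1/2+1/5)/2 = 7/20; similarly 17/40 and 9/40.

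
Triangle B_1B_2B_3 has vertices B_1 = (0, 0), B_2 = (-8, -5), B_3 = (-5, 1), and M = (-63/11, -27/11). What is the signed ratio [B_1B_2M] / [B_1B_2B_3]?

3/11

[B_1B_2B_3] = ½·(0·(-5−1) + (-8)·(1−0) + (-5)·(0−(-5))) = ½·(0 − 8 − 25) = -33/2.
[B_1B_2M] = ½·(0·(-5−(-27/11)) + (-8)·(-27/11−0) + (-63/11)·(0−(-5))) = ½·(0 + 216/11 − 315/11) = -9/2, so the ratio is (-9/2)/(-33/2) = 3/11.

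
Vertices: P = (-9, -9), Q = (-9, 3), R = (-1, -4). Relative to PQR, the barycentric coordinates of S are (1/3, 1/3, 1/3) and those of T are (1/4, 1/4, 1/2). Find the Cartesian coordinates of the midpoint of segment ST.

Barycentric coordinates of the midpoint are the average: (7/24, 7/24, 5/12).
Converting: (7/24)·P + (7/24)·Q + (5/12)·R = (-17/3, -41/12).

(-17/3, -41/12)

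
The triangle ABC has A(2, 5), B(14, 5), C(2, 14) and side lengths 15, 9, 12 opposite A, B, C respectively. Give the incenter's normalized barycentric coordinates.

The incenter has barycentric coordinates proportional to the opposite side lengths: (15 : 9 : 12).
Normalizing by 15+9+12 = 36 gives (5/12, 1/4, 1/3).

(5/12, 1/4, 1/3)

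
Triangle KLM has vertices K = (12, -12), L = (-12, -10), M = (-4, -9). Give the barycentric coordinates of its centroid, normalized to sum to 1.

(1/3, 1/3, 1/3)

The centroid is the average of the vertices, so each weight is 1/3.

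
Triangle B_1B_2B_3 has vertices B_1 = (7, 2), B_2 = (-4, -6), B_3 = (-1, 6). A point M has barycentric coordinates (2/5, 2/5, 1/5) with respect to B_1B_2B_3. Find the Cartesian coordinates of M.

M = (2/5)·B_1 + (2/5)·B_2 + (1/5)·B_3.
x-coordinate: (2/5)·7 + (2/5)·(-4) + (1/5)·(-1) = 1.
y-coordinate: (2/5)·2 + (2/5)·(-6) + (1/5)·6 = -2/5.

(1, -2/5)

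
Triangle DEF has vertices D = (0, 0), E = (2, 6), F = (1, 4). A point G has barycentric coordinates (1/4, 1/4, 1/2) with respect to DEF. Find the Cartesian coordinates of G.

G = (1/4)·D + (1/4)·E + (1/2)·F.
x-coordinate: (1/4)·0 + (1/4)·2 + (1/2)·1 = 1.
y-coordinate: (1/4)·0 + (1/4)·6 + (1/2)·4 = 7/2.

(1, 7/2)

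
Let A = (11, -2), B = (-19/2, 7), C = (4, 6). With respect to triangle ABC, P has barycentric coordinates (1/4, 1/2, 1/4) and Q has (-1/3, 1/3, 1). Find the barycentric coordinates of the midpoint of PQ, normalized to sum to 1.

Since both coordinate triples sum to 1, the midpoint's barycentrics are the componentwise average.
(1/4+-1/3)/2 = -1/24; similarly 5/12 and 5/8.

(-1/24, 5/12, 5/8)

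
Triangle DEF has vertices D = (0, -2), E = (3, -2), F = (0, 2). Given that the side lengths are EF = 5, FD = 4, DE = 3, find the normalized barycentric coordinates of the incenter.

The incenter has barycentric coordinates proportional to the opposite side lengths: (5 : 4 : 3).
Normalizing by 5+4+3 = 12 gives (5/12, 1/3, 1/4).

(5/12, 1/3, 1/4)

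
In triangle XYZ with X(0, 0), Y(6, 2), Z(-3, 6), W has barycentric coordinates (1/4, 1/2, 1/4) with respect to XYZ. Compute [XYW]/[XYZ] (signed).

1/4

The signed ratio [XYW]/[XYZ] equals the barycentric coordinate of W at vertex Z, which is 1/4.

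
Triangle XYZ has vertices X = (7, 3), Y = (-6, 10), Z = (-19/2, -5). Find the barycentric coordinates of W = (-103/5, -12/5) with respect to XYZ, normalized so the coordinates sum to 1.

Signed area of the reference triangle: [XYZ] = ½·(7·(10−(-5)) + (-6)·(-5−3) + (-19/2)·(3−10)) = ½·(105 + 48 + 133/2) = 439/4.
[WYZ] = ½·((-103/5)·(10−(-5)) + (-6)·(-5−(-12/5)) + (-19/2)·(-12/5−10)) = ½·(-309 + 78/5 + 589/5) = -439/5, so the X-coordinate is (-439/5)/(439/4) = -4/5.
[XWZ] = ½·(7·(-12/5−(-5)) + (-103/5)·(-5−3) + (-19/2)·(3−(-12/5))) = ½·(91/5 + 824/5 − 513/10) = 1317/20, so the Y-coordinate is 3/5.
[XYW] = ½·(7·(10−(-12/5)) + (-6)·(-12/5−3) + (-103/5)·(3−10)) = ½·(434/5 + 162/5 + 721/5) = 1317/10, so the Z-coordinate is 6/5.

(-4/5, 3/5, 6/5)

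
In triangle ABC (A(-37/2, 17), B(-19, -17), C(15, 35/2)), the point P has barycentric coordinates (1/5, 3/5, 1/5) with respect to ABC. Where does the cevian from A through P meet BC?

(-21/2, -67/8)

Line AP meets BC where the A-coordinate vanishes; zeroing P's A-weight and renormalizing leaves B, C-weights 3/5 : 1/5 → (3/4, 1/4).
So Q = (3/4)·B + (1/4)·C = (-21/2, -67/8).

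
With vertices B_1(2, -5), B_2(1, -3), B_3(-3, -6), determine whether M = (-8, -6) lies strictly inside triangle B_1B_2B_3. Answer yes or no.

Barycentric coordinates of M: (-15/11, 5/11, 21/11).
The three coordinates are negative, positive, positive; a point is interior exactly when all three are positive.

no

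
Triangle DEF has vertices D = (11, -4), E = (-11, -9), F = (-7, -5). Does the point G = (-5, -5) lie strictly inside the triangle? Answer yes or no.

yes

Barycentric coordinates of G: (2/17, 1/34, 29/34).
The three coordinates are positive, positive, positive; a point is interior exactly when all three are positive.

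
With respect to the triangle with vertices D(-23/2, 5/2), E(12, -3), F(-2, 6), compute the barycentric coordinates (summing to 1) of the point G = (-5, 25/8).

Signed area of the reference triangle: [DEF] = ½·((-23/2)·(-3−6) + 12·(6−(5/2)) + (-2)·(5/2−(-3))) = ½·(207/2 + 42 − 11) = 269/4.
[GEF] = ½·((-5)·(-3−6) + 12·(6−(25/8)) + (-2)·(25/8−(-3))) = ½·(45 + 69/2 − 49/4) = 269/8, so the D-coordinate is (269/8)/(269/4) = 1/2.
[DGF] = ½·((-23/2)·(25/8−6) + (-5)·(6−(5/2)) + (-2)·(5/2−(25/8))) = ½·(529/16 − 35/2 + 5/4) = 269/32, so the E-coordinate is 1/8.
[DEG] = ½·((-23/2)·(-3−(25/8)) + 12·(25/8−(5/2)) + (-5)·(5/2−(-3))) = ½·(1127/16 + 15/2 − 55/2) = 807/32, so the F-coordinate is 3/8.

(1/2, 1/8, 3/8)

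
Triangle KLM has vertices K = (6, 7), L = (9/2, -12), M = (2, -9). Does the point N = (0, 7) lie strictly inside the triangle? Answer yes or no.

Barycentric coordinates of N: (17/26, -24/13, 57/26).
The three coordinates are positive, negative, positive; a point is interior exactly when all three are positive.

no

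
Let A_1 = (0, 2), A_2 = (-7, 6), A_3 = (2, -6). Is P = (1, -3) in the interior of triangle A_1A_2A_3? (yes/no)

Barycentric coordinates of P: (5/16, 1/24, 31/48).
The three coordinates are positive, positive, positive; a point is interior exactly when all three are positive.

yes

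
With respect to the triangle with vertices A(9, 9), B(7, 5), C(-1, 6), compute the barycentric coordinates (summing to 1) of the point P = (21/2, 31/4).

(3/4, 1/2, -1/4)

Signed area of the reference triangle: [ABC] = ½·(9·(5−6) + 7·(6−9) + (-1)·(9−5)) = ½·(-9 − 21 − 4) = -17.
[PBC] = ½·((21/2)·(5−6) + 7·(6−(31/4)) + (-1)·(31/4−5)) = ½·(-21/2 − 49/4 − 11/4) = -51/4, so the A-coordinate is (-51/4)/(-17) = 3/4.
[APC] = ½·(9·(31/4−6) + (21/2)·(6−9) + (-1)·(9−(31/4))) = ½·(63/4 − 63/2 − 5/4) = -17/2, so the B-coordinate is 1/2.
[ABP] = ½·(9·(5−(31/4)) + 7·(31/4−9) + (21/2)·(9−5)) = ½·(-99/4 − 35/4 + 42) = 17/4, so the C-coordinate is -1/4.
Check: 3/4 + 1/2 − 1/4 = 1.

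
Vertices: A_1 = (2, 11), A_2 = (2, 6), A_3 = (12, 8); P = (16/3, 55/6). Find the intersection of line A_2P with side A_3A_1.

(6, 49/5)

Barycentric coordinates of P with respect to A_1A_2A_3: (1/2, 1/6, 1/3).
On side A_3A_1 the A_2-coordinate is zero; dropping P's A_2-weight 1/6 and renormalizing the remaining 1/3 : 1/2 gives weights 2/5, 3/5 on A_3, A_1.
Q = (2/5)·(12, 8) + (3/5)·(2, 11) = (6, 49/5).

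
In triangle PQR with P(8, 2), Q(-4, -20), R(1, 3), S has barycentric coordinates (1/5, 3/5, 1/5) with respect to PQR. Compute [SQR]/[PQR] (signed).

1/5

The signed ratio [SQR]/[PQR] equals the barycentric coordinate of S at vertex P, which is 1/5.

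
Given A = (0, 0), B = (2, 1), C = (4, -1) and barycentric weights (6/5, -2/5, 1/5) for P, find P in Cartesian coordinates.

P = (6/5)·A + (-2/5)·B + (1/5)·C.
x-coordinate: (6/5)·0 + (-2/5)·2 + (1/5)·4 = 0.
y-coordinate: (6/5)·0 + (-2/5)·1 + (1/5)·(-1) = -3/5.

(0, -3/5)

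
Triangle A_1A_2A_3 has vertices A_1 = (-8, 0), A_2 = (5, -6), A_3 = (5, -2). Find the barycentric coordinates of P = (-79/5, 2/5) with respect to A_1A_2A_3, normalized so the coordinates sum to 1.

Signed area of the reference triangle: [A_1A_2A_3] = ½·((-8)·(-6−(-2)) + 5·(-2−0) + 5·(0−(-6))) = ½·(32 − 10 + 30) = 26.
[PA_2A_3] = ½·((-79/5)·(-6−(-2)) + 5·(-2−(2/5)) + 5·(2/5−(-6))) = ½·(316/5 − 12 + 32) = 208/5, so the A_1-coordinate is (208/5)/26 = 8/5.
[A_1PA_3] = ½·((-8)·(2/5−(-2)) + (-79/5)·(-2−0) + 5·(0−(2/5))) = ½·(-96/5 + 158/5 − 2) = 26/5, so the A_2-coordinate is 1/5.
[A_1A_2P] = ½·((-8)·(-6−(2/5)) + 5·(2/5−0) + (-79/5)·(0−(-6))) = ½·(256/5 + 2 − 474/5) = -104/5, so the A_3-coordinate is -4/5.

(8/5, 1/5, -4/5)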